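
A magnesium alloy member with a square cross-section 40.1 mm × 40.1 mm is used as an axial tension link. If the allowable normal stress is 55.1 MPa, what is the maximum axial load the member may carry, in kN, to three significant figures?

A = 1608 mm².
P_max = σ_allow · A = 55.1 · 1608 = 88600 N = 88.6 kN.

88.6 kN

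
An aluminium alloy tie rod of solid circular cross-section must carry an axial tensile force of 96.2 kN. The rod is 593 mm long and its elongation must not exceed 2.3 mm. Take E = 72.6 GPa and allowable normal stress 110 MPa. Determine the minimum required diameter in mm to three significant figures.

33.4 mm

Required area A ≥ P/σ_allow = 96200/110 = 874.5 mm².
For a solid circular section, d ≥ √(4A/π) = 33.37 mm.
Elongation limit: A ≥ PL/(Eδ_allow) = 96200·593/(72600·2.3) = 341.6 mm² ⇒ d ≥ 20.86 mm.
The stress limit governs.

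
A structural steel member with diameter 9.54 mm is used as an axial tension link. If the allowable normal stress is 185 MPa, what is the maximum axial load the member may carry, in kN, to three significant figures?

13.2 kN

A = 71.48 mm².
P_max = σ_allow · A = 185 · 71.48 = 13220 N = 13.22 kN.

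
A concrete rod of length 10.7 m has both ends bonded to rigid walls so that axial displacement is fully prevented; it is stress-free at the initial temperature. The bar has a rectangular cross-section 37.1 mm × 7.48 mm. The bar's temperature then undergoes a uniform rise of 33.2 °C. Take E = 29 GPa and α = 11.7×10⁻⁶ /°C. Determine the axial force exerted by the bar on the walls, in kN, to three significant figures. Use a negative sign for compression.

-3.13 kN

Free thermal expansion αLΔT = 11.7e-6 · 10700 · 33.2 = 4.156 mm.
The walls impose strain ε = −(4.156)/10700 = -3.8844e-04; σ = Eε = 29000 · -3.8844e-04 = -11.26 MPa.
Wall reaction R = σ·A = -11.26·277.5 = -3126 N = -3.126 kN.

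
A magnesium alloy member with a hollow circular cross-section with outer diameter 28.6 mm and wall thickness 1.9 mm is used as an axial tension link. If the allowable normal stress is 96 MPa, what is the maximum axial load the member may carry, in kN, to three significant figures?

A = 159.4 mm².
P_max = σ_allow · A = 96 · 159.4 = 15300 N = 15.3 kN.

15.3 kN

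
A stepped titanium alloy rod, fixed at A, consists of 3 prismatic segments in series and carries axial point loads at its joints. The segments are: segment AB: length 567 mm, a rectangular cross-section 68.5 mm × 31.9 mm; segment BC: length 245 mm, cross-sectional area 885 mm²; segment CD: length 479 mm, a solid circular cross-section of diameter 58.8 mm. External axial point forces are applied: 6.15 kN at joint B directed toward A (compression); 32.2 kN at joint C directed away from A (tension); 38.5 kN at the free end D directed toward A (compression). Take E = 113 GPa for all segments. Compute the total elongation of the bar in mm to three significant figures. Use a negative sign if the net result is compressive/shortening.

Internal axial forces (sectioning from the free end, tension +): N_CD = -38.5 kN, N_BC = -6.3 kN, N_AB = -12.45 kN.
A_AB = 2185 mm².
A_CD = 2715 mm².
δ_AB = -12450·567/(2185·113000) = -0.02859 mm
δ_BC = -6300·245/(885·113000) = -0.01543 mm
δ_CD = -38500·479/(2715·113000) = -0.0601 mm
δ = Σδ_i = -0.1041 mm.

-0.104 mm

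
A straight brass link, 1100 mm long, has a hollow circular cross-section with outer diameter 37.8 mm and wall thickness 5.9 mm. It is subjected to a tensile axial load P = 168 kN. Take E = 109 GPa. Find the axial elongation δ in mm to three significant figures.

2.87 mm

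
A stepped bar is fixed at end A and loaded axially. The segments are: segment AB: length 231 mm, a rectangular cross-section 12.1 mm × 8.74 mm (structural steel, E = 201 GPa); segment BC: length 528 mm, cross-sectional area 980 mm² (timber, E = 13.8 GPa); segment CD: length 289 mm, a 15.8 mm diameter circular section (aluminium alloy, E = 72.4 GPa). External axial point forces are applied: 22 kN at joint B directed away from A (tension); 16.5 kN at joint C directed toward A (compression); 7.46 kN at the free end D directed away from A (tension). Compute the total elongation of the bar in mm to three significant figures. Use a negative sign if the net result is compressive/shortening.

Internal axial forces (sectioning from the free end, tension +): N_CD = 7.46 kN, N_BC = -9.04 kN, N_AB = 12.96 kN.
A_AB = 105.8 mm².
A_CD = 196.1 mm².
δ_AB = 12960·231/(105.8·201000) = 0.1408 mm
δ_BC = -9040·528/(980·13800) = -0.3529 mm
δ_CD = 7460·289/(196.1·72400) = 0.1519 mm
δ = Σδ_i = -0.06022 mm.

-0.0602 mm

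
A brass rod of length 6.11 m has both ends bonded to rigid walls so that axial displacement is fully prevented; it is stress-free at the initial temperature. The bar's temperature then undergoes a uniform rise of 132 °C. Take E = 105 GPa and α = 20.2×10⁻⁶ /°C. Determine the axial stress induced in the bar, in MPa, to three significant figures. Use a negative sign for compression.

-280 MPa

Free thermal expansion αLΔT = 20.2e-6 · 6110 · 132 = 16.29 mm.
The walls impose strain ε = −(16.29)/6110 = -2.6664e-03; σ = Eε = 105000 · -2.6664e-03 = -280 MPa.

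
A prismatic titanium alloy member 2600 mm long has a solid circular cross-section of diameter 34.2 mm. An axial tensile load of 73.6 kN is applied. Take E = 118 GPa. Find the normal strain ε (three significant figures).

A = 918.6 mm².
σ = N/A = 80.12 MPa; ε = σ/E = 80.12/118000 = 6.790e-04.

6.79e-04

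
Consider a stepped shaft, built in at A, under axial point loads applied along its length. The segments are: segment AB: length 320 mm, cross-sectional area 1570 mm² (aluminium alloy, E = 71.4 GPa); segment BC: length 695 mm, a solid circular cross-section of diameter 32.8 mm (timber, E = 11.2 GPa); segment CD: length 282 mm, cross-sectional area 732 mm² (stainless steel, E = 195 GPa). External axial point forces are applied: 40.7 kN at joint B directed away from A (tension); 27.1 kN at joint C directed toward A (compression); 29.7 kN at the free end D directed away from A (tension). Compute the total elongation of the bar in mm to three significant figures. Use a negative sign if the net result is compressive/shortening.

Internal axial forces (sectioning from the free end, tension +): N_CD = 29.7 kN, N_BC = 2.6 kN, N_AB = 43.3 kN.
A_BC = 845 mm².
δ_AB = 43300·320/(1570·71400) = 0.1236 mm
δ_BC = 2600·695/(845·11200) = 0.1909 mm
δ_CD = 29700·282/(732·195000) = 0.05868 mm
δ = Σδ_i = 0.3732 mm.

0.373 mm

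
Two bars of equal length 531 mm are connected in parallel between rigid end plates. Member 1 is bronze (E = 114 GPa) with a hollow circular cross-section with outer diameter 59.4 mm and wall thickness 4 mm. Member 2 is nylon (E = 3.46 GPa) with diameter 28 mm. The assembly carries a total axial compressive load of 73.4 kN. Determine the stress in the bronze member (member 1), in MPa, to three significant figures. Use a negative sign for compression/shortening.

A_1 = 696.2 mm².
A_2 = 615.8 mm².
Equal strain + equilibrium ⇒ each member carries load in proportion to AE: A₁E₁ = 79360000 N, A₂E₂ = 2131000 N, ΣAE = 81490000 N.
σ₁ = P·E₁/ΣAE = -73400·114000/81490000 = -102.7 MPa.

-103 MPa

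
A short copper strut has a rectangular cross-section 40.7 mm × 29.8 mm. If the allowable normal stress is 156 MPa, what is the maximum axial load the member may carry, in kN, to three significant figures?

A = 1213 mm².
P_max = σ_allow · A = 156 · 1213 = 189200 N = 189.2 kN.

189 kN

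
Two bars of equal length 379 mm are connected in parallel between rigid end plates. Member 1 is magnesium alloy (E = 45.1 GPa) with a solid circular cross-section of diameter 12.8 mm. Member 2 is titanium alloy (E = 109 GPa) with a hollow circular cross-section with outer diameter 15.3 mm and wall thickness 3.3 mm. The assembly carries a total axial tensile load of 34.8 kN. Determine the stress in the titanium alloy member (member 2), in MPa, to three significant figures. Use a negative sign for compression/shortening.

A_1 = 128.7 mm².
A_2 = 124.4 mm².
Equal strain + equilibrium ⇒ each member carries load in proportion to AE: A₁E₁ = 5803000 N, A₂E₂ = 13560000 N, ΣAE = 19360000 N.
σ₂ = P·E₂/ΣAE = 34800·109000/19360000 = 195.9 MPa.

196 MPa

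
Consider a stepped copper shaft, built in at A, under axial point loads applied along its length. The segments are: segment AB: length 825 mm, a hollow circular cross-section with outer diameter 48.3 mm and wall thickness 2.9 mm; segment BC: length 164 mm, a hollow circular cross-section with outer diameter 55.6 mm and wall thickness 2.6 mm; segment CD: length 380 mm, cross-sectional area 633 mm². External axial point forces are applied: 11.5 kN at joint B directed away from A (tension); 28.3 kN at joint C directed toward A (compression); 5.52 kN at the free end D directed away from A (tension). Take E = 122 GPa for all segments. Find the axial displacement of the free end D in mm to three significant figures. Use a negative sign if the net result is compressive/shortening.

Internal axial forces (sectioning from the free end, tension +): N_CD = 5.52 kN, N_BC = -22.78 kN, N_AB = -11.28 kN.
A_AB = 413.6 mm².
A_BC = 432.9 mm².
δ_AB = -11280·825/(413.6·122000) = -0.1844 mm
δ_BC = -22780·164/(432.9·122000) = -0.07074 mm
δ_CD = 5520·380/(633·122000) = 0.02716 mm
δ = Σδ_i = -0.228 mm.

-0.228 mm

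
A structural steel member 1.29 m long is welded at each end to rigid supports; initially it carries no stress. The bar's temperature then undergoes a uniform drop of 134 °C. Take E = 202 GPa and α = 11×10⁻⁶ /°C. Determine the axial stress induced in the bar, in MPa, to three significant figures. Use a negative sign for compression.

298 MPa

Free thermal expansion αLΔT = 11e-6 · 1290 · -134 = -1.901 mm.
The walls impose strain ε = −(-1.901)/1290 = 1.4740e-03; σ = Eε = 202000 · 1.4740e-03 = 297.7 MPa.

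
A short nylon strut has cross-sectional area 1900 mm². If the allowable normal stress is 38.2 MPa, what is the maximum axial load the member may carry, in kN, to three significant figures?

P_max = σ_allow · A = 38.2 · 1900 = 72580 N = 72.58 kN.

72.6 kN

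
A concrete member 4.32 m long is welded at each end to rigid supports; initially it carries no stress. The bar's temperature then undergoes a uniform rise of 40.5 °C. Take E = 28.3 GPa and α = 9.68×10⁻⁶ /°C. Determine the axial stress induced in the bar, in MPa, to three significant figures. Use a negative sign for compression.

-11.1 MPa

Free thermal expansion αLΔT = 9.68e-6 · 4320 · 40.5 = 1.694 mm.
The walls impose strain ε = −(1.694)/4320 = -3.9204e-04; σ = Eε = 28300 · -3.9204e-04 = -11.09 MPa.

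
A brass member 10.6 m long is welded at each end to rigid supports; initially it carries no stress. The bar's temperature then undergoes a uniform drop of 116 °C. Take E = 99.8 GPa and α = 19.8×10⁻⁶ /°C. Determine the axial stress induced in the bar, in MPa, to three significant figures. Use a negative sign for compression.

Free thermal expansion αLΔT = 19.8e-6 · 10600 · -116 = -24.35 mm.
The walls impose strain ε = −(-24.35)/10600 = 2.2968e-03; σ = Eε = 99800 · 2.2968e-03 = 229.2 MPa.

229 MPa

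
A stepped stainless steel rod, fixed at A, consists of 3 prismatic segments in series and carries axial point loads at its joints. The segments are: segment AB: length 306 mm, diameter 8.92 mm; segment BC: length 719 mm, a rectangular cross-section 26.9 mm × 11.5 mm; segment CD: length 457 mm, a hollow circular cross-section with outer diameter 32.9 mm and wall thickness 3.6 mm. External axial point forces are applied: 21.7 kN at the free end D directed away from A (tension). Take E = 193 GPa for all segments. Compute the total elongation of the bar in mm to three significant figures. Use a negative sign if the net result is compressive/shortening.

0.967 mm

Internal axial forces (sectioning from the free end, tension +): N_CD = 21.7 kN, N_BC = 21.7 kN, N_AB = 21.7 kN.
A_AB = 62.49 mm².
A_BC = 309.3 mm².
A_CD = 331.4 mm².
δ_AB = 21700·306/(62.49·193000) = 0.5506 mm
δ_BC = 21700·719/(309.3·193000) = 0.2613 mm
δ_CD = 21700·457/(331.4·193000) = 0.1551 mm
δ = Σδ_i = 0.9669 mm.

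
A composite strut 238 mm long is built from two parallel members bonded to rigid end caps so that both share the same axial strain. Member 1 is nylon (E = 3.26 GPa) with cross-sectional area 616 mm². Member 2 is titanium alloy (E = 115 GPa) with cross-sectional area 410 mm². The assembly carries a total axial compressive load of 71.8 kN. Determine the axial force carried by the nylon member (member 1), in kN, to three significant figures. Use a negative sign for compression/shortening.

-2.93 kN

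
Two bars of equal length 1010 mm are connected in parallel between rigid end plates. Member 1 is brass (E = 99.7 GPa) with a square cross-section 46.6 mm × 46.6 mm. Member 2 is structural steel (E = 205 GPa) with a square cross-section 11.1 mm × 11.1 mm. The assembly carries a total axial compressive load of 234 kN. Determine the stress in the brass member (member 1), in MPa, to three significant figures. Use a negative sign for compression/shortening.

-96.5 MPa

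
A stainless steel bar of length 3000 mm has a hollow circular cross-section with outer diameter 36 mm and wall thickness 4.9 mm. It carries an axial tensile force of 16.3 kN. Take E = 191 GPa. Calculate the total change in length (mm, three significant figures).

0.535 mm

A = 478.7 mm².
δ_mech = NL/(AE) = 16300·3000/(478.7·191000) = 0.5348 mm.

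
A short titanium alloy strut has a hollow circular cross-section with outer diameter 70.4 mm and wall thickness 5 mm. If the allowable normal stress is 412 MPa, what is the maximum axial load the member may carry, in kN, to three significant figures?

423 kN

A = 1027 mm².
P_max = σ_allow · A = 412 · 1027 = 423200 N = 423.2 kN.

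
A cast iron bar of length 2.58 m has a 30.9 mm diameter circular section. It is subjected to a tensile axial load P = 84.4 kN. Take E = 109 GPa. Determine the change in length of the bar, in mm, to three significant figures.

A = 749.9 mm².
δ_mech = NL/(AE) = 84400·2580/(749.9·109000) = 2.664 mm.

2.66 mm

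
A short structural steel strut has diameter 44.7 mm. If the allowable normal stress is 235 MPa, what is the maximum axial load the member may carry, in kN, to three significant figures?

369 kN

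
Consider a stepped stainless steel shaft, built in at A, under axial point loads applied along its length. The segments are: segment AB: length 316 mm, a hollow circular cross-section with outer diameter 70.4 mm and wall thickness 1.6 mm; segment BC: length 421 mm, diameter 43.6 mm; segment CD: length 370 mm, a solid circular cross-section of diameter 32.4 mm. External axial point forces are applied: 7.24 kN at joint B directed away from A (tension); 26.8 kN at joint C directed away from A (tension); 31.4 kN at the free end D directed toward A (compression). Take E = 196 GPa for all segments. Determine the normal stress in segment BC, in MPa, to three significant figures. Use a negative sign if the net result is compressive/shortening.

-3.08 MPa

Internal axial forces (sectioning from the free end, tension +): N_CD = -31.4 kN, N_BC = -4.6 kN, N_AB = 2.64 kN.
A_BC = 1493 mm².
σ_BC = N_BC/A_BC = -4600/1493 = -3.081 MPa.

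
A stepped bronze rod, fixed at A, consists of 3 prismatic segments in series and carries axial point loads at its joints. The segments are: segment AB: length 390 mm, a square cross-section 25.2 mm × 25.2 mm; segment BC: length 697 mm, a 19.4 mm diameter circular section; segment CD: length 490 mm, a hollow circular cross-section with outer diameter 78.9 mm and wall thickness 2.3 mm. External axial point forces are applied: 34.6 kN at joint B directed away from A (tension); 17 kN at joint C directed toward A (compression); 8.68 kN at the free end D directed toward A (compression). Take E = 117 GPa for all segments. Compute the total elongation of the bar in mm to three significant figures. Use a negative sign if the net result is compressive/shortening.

-0.536 mm

Internal axial forces (sectioning from the free end, tension +): N_CD = -8.68 kN, N_BC = -25.68 kN, N_AB = 8.92 kN.
A_AB = 635 mm².
A_BC = 295.6 mm².
A_CD = 553.5 mm².
δ_AB = 8920·390/(635·117000) = 0.04682 mm
δ_BC = -25680·697/(295.6·117000) = -0.5175 mm
δ_CD = -8680·490/(553.5·117000) = -0.06568 mm
δ = Σδ_i = -0.5364 mm.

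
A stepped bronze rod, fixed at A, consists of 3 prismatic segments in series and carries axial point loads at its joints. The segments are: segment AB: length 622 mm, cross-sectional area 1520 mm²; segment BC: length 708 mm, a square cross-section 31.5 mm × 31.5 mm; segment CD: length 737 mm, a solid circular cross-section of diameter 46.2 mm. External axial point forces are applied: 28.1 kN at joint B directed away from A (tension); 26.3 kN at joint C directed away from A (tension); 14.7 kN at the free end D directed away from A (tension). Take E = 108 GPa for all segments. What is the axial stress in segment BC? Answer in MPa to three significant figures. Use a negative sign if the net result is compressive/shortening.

Internal axial forces (sectioning from the free end, tension +): N_CD = 14.7 kN, N_BC = 41 kN, N_AB = 69.1 kN.
A_BC = 992.2 mm².
σ_BC = N_BC/A_BC = 41000/992.2 = 41.32 MPa.

41.3 MPa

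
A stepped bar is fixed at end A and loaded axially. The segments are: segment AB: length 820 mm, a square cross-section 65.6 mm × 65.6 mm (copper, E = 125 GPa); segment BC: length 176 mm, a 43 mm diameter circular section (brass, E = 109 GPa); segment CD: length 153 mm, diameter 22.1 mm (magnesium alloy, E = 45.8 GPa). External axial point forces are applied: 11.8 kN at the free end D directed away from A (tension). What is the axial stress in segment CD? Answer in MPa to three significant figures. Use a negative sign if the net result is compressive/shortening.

Internal axial forces (sectioning from the free end, tension +): N_CD = 11.8 kN, N_BC = 11.8 kN, N_AB = 11.8 kN.
A_CD = 383.6 mm².
σ_CD = N_CD/A_CD = 11800/383.6 = 30.76 MPa.

30.8 MPa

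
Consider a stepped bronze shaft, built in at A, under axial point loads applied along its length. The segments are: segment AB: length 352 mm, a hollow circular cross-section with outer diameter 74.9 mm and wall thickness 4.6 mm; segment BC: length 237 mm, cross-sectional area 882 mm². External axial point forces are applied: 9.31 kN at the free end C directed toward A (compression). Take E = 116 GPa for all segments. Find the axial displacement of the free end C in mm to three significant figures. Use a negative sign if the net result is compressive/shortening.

-0.0494 mm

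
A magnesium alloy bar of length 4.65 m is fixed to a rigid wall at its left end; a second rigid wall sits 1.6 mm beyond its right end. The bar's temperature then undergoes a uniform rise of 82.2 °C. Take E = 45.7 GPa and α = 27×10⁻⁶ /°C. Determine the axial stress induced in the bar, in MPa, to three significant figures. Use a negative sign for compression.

Free thermal expansion αLΔT = 27e-6 · 4650 · 82.2 = 10.32 mm.
The walls engage after the gap closes; constrained expansion = 10.32 − 1.6 = 8.72 mm.
The walls impose strain ε = −(8.72)/4650 = -1.8753e-03; σ = Eε = 45700 · -1.8753e-03 = -85.7 MPa.

-85.7 MPa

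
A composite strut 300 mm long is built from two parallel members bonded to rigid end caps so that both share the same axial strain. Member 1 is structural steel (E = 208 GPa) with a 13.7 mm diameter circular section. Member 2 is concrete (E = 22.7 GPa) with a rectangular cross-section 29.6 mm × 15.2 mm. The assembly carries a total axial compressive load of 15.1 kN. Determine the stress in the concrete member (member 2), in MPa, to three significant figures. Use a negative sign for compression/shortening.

-8.39 MPa

A_1 = 147.4 mm².
A_2 = 449.9 mm².
Equal strain + equilibrium ⇒ each member carries load in proportion to AE: A₁E₁ = 30660000 N, A₂E₂ = 10210000 N, ΣAE = 40870000 N.
σ₂ = P·E₂/ΣAE = -15100·22700/40870000 = -8.386 MPa.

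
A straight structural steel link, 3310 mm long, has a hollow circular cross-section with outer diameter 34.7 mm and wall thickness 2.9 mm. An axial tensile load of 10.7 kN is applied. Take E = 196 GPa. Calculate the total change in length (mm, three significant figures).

0.624 mm

A = 289.7 mm².
δ_mech = NL/(AE) = 10700·3310/(289.7·196000) = 0.6237 mm.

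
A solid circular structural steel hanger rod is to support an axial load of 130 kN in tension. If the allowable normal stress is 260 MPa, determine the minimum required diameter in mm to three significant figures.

Required area A ≥ P/σ_allow = 130000/260 = 500 mm².
For a solid circular section, d ≥ √(4A/π) = 25.23 mm.

25.2 mm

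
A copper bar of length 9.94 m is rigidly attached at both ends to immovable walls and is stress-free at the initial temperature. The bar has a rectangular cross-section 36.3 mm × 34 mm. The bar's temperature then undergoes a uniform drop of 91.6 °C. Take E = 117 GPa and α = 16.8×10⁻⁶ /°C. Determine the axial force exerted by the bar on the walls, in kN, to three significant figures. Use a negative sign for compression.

Free thermal expansion αLΔT = 16.8e-6 · 9940 · -91.6 = -15.3 mm.
The walls impose strain ε = −(-15.3)/9940 = 1.5389e-03; σ = Eε = 117000 · 1.5389e-03 = 180 MPa.
Wall reaction R = σ·A = 180·1234 = 222200 N = 222.2 kN.

222 kN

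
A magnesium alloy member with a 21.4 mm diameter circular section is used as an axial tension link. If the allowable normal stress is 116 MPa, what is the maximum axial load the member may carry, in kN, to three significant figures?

A = 359.7 mm².
P_max = σ_allow · A = 116 · 359.7 = 41720 N = 41.72 kN.

41.7 kN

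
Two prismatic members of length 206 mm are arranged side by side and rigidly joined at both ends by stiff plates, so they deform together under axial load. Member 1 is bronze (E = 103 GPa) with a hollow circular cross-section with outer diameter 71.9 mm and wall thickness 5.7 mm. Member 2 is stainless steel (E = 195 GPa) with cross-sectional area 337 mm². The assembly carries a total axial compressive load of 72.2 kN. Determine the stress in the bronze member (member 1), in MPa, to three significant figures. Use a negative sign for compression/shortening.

-39.6 MPa

A_1 = 1185 mm².
Equal strain + equilibrium ⇒ each member carries load in proportion to AE: A₁E₁ = 122100000 N, A₂E₂ = 65720000 N, ΣAE = 187800000 N.
σ₁ = P·E₁/ΣAE = -72200·103000/187800000 = -39.6 MPa.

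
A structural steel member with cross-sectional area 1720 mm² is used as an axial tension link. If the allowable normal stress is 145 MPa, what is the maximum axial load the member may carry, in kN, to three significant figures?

P_max = σ_allow · A = 145 · 1720 = 249400 N = 249.4 kN.

249 kN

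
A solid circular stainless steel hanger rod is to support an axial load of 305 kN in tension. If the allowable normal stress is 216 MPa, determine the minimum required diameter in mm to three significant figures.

Required area A ≥ P/σ_allow = 305000/216 = 1412 mm².
For a solid circular section, d ≥ √(4A/π) = 42.4 mm.

42.4 mm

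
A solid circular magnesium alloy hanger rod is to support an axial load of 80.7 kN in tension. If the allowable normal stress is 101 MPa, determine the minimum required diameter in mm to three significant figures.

31.9 mm

Required area A ≥ P/σ_allow = 80700/101 = 799 mm².
For a solid circular section, d ≥ √(4A/π) = 31.9 mm.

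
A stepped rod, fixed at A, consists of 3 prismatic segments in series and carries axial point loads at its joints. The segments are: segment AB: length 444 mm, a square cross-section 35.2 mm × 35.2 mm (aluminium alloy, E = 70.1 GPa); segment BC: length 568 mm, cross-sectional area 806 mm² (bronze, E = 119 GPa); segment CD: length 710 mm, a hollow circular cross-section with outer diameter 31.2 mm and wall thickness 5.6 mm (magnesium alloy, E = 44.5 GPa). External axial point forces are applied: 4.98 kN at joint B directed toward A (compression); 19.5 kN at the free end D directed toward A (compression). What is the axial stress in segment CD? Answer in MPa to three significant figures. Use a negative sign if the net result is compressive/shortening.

-43.3 MPa

Internal axial forces (sectioning from the free end, tension +): N_CD = -19.5 kN, N_BC = -19.5 kN, N_AB = -24.48 kN.
A_CD = 450.4 mm².
σ_CD = N_CD/A_CD = -19500/450.4 = -43.3 MPa.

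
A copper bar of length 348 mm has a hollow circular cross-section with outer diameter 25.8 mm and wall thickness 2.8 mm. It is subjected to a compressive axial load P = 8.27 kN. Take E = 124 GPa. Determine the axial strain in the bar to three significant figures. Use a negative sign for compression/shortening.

-3.30e-04

A = 202.3 mm².
σ = N/A = -40.88 MPa; ε = σ/E = -40.88/124000 = -3.296e-04.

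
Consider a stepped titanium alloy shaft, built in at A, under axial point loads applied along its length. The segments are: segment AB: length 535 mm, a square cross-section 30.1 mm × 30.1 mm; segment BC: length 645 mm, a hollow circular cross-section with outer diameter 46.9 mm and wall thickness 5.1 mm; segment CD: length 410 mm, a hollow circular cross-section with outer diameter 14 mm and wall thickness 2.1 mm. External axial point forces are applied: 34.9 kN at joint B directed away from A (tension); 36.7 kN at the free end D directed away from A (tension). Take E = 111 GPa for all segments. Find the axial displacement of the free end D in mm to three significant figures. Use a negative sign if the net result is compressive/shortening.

Internal axial forces (sectioning from the free end, tension +): N_CD = 36.7 kN, N_BC = 36.7 kN, N_AB = 71.6 kN.
A_AB = 906 mm².
A_BC = 669.7 mm².
A_CD = 78.51 mm².
δ_AB = 71600·535/(906·111000) = 0.3809 mm
δ_BC = 36700·645/(669.7·111000) = 0.3184 mm
δ_CD = 36700·410/(78.51·111000) = 1.727 mm
δ = Σδ_i = 2.426 mm.

2.43 mm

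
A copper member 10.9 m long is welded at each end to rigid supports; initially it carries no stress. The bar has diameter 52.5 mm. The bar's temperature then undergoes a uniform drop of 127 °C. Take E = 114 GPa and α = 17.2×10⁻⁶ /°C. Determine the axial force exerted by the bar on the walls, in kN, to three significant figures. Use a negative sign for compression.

539 kN

Free thermal expansion αLΔT = 17.2e-6 · 10900 · -127 = -23.81 mm.
The walls impose strain ε = −(-23.81)/10900 = 2.1844e-03; σ = Eε = 114000 · 2.1844e-03 = 249 MPa.
Wall reaction R = σ·A = 249·2165 = 539100 N = 539.1 kN.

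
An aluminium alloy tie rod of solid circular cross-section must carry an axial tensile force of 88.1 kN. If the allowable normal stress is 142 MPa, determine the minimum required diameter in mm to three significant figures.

Required area A ≥ P/σ_allow = 88100/142 = 620.4 mm².
For a solid circular section, d ≥ √(4A/π) = 28.11 mm.

28.1 mm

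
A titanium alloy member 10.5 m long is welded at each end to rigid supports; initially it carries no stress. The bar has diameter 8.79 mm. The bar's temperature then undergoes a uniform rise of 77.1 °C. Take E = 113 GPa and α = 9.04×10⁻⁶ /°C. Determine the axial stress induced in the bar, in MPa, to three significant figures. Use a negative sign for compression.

Free thermal expansion αLΔT = 9.04e-6 · 10500 · 77.1 = 7.318 mm.
The walls impose strain ε = −(7.318)/10500 = -6.9698e-04; σ = Eε = 113000 · -6.9698e-04 = -78.76 MPa.

-78.8 MPa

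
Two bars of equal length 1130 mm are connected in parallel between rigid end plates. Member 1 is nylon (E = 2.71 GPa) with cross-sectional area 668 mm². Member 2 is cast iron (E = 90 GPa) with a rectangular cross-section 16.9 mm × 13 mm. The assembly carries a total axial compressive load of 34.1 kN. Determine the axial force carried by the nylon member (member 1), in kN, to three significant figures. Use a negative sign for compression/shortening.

-2.86 kN

A_2 = 219.7 mm².
Equal strain + equilibrium ⇒ each member carries load in proportion to AE: A₁E₁ = 1810000 N, A₂E₂ = 19770000 N, ΣAE = 21580000 N.
F₁ = P·A₁E₁/ΣAE = -34100·1810000/21580000 = -2860 N.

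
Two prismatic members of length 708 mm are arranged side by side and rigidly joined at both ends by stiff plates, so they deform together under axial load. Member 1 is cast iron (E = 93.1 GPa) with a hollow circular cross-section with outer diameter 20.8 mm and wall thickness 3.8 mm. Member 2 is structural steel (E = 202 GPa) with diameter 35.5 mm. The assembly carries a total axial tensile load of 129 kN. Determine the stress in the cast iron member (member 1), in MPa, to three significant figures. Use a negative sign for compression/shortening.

54.9 MPa

A_1 = 202.9 mm².
A_2 = 989.8 mm².
Equal strain + equilibrium ⇒ each member carries load in proportion to AE: A₁E₁ = 18890000 N, A₂E₂ = 199900000 N, ΣAE = 218800000 N.
σ₁ = P·E₁/ΣAE = 129000·93100/218800000 = 54.88 MPa.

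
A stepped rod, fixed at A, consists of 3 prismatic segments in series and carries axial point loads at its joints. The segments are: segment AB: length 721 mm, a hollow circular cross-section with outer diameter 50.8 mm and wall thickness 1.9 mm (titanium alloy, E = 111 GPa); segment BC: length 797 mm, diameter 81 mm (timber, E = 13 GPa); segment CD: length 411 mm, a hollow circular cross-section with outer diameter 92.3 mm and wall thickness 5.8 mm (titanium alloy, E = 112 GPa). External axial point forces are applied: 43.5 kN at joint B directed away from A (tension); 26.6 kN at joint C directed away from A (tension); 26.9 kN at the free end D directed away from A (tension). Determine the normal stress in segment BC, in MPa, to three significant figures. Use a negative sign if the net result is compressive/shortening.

Internal axial forces (sectioning from the free end, tension +): N_CD = 26.9 kN, N_BC = 53.5 kN, N_AB = 97 kN.
A_BC = 5153 mm².
σ_BC = N_BC/A_BC = 53500/5153 = 10.38 MPa.

10.4 MPa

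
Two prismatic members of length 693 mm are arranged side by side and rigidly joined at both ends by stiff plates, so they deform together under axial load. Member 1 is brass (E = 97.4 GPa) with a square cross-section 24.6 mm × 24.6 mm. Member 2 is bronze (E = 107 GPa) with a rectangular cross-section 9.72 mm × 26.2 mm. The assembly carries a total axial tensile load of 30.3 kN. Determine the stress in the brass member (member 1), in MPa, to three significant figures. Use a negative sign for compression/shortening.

34.2 MPa

A_1 = 605.2 mm².
A_2 = 254.7 mm².
Equal strain + equilibrium ⇒ each member carries load in proportion to AE: A₁E₁ = 58940000 N, A₂E₂ = 27250000 N, ΣAE = 86190000 N.
σ₁ = P·E₁/ΣAE = 30300·97400/86190000 = 34.24 MPa.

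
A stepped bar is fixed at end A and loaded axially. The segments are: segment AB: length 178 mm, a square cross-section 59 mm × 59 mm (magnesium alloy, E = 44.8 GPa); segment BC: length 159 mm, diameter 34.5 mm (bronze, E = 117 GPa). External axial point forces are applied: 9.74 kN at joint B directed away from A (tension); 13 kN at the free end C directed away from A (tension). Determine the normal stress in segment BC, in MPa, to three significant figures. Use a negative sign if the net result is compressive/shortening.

Internal axial forces (sectioning from the free end, tension +): N_BC = 13 kN, N_AB = 22.74 kN.
A_BC = 934.8 mm².
σ_BC = N_BC/A_BC = 13000/934.8 = 13.91 MPa.

13.9 MPa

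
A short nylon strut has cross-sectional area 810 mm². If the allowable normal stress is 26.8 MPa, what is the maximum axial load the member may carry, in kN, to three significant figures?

P_max = σ_allow · A = 26.8 · 810 = 21710 N = 21.71 kN.

21.7 kN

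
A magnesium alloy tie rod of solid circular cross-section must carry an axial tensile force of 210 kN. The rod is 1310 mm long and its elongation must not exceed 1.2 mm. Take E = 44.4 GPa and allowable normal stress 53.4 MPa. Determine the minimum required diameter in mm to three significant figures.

81.1 mm

Required area A ≥ P/σ_allow = 210000/53.4 = 3933 mm².
For a solid circular section, d ≥ √(4A/π) = 70.76 mm.
Elongation limit: A ≥ PL/(Eδ_allow) = 210000·1310/(44400·1.2) = 5163 mm² ⇒ d ≥ 81.08 mm.
The elongation limit governs.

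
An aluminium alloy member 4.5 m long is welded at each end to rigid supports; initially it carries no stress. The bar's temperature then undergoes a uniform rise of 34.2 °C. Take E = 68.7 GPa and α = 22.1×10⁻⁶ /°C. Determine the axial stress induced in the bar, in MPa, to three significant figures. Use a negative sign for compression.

Free thermal expansion αLΔT = 22.1e-6 · 4500 · 34.2 = 3.401 mm.
The walls impose strain ε = −(3.401)/4500 = -7.5582e-04; σ = Eε = 68700 · -7.5582e-04 = -51.92 MPa.

-51.9 MPa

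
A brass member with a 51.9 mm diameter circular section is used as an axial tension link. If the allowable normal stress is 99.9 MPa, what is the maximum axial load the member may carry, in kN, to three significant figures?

211 kN

A = 2116 mm².
P_max = σ_allow · A = 99.9 · 2116 = 211300 N = 211.3 kN.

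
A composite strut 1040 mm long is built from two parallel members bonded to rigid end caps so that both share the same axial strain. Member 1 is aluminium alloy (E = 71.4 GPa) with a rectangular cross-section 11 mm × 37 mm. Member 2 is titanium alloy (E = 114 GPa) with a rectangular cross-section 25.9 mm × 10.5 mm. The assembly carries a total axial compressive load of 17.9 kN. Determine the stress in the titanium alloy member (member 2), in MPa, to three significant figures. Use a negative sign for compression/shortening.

A_1 = 407 mm².
A_2 = 271.9 mm².
Equal strain + equilibrium ⇒ each member carries load in proportion to AE: A₁E₁ = 29060000 N, A₂E₂ = 31000000 N, ΣAE = 60060000 N.
σ₂ = P·E₂/ΣAE = -17900·114000/60060000 = -33.97 MPa.

-34.0 MPa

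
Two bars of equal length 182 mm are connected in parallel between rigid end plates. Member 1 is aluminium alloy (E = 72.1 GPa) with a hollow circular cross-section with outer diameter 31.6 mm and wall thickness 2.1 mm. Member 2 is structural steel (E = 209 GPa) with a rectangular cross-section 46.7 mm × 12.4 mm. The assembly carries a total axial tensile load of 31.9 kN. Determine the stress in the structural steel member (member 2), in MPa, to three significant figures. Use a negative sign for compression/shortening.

A_1 = 194.6 mm².
A_2 = 579.1 mm².
Equal strain + equilibrium ⇒ each member carries load in proportion to AE: A₁E₁ = 14030000 N, A₂E₂ = 121000000 N, ΣAE = 135100000 N.
σ₂ = P·E₂/ΣAE = 31900·209000/135100000 = 49.36 MPa.

49.4 MPa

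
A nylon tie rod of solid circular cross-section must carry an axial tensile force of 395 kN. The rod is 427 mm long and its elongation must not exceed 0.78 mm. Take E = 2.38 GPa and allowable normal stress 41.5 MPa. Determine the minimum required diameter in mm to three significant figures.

Required area A ≥ P/σ_allow = 395000/41.5 = 9518 mm².
For a solid circular section, d ≥ √(4A/π) = 110.1 mm.
Elongation limit: A ≥ PL/(Eδ_allow) = 395000·427/(2380·0.78) = 90860 mm² ⇒ d ≥ 340.1 mm.
The elongation limit governs.

340 mm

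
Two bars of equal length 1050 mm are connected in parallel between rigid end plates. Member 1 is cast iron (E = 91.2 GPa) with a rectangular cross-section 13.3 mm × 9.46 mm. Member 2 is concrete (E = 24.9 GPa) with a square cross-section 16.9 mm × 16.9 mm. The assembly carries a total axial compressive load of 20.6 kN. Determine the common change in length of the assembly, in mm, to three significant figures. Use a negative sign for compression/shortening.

-1.16 mm

A_1 = 125.8 mm².
A_2 = 285.6 mm².
Equal strain + equilibrium ⇒ each member carries load in proportion to AE: A₁E₁ = 11470000 N, A₂E₂ = 7112000 N, ΣAE = 18590000 N.
δ = PL/ΣAE = -20600·1050/18590000 = -1.164 mm.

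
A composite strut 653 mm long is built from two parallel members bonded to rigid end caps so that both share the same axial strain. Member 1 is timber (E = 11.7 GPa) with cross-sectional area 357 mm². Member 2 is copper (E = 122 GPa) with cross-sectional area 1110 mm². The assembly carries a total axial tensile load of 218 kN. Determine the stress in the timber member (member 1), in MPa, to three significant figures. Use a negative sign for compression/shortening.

18.3 MPa

Equal strain + equilibrium ⇒ each member carries load in proportion to AE: A₁E₁ = 4177000 N, A₂E₂ = 135400000 N, ΣAE = 139600000 N.
σ₁ = P·E₁/ΣAE = 218000·11700/139600000 = 18.27 MPa.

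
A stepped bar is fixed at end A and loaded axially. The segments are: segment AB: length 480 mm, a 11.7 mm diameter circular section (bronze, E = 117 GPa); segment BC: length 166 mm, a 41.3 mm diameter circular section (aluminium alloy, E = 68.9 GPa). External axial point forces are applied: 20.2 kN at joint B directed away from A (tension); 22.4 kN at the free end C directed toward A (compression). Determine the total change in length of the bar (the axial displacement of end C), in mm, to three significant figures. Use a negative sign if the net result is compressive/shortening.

-0.124 mm

Internal axial forces (sectioning from the free end, tension +): N_BC = -22.4 kN, N_AB = -2.2 kN.
A_AB = 107.5 mm².
A_BC = 1340 mm².
δ_AB = -2200·480/(107.5·117000) = -0.08395 mm
δ_BC = -22400·166/(1340·68900) = -0.04029 mm
δ = Σδ_i = -0.1242 mm.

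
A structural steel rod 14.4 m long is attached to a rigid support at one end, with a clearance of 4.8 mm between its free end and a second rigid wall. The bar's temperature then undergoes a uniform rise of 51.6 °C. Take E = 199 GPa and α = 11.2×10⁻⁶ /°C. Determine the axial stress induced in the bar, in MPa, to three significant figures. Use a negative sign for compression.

-48.7 MPa

Free thermal expansion αLΔT = 11.2e-6 · 14400 · 51.6 = 8.322 mm.
The walls engage after the gap closes; constrained expansion = 8.322 − 4.8 = 3.522 mm.
The walls impose strain ε = −(3.522)/14400 = -2.4459e-04; σ = Eε = 199000 · -2.4459e-04 = -48.67 MPa.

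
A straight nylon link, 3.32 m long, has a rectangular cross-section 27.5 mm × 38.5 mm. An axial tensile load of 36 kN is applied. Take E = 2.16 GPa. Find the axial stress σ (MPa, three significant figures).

34.0 MPa

A = 1059 mm².
σ = N/A = 36000/1059 = 34 MPa.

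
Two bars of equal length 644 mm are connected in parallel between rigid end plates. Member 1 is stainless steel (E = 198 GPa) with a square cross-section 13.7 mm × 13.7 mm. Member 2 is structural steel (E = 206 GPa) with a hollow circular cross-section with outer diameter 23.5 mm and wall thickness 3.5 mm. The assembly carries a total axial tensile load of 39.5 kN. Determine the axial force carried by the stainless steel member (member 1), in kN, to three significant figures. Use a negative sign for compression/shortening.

17.8 kN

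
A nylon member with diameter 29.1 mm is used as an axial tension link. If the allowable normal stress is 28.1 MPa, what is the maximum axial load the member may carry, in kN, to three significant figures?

A = 665.1 mm².
P_max = σ_allow · A = 28.1 · 665.1 = 18690 N = 18.69 kN.

18.7 kN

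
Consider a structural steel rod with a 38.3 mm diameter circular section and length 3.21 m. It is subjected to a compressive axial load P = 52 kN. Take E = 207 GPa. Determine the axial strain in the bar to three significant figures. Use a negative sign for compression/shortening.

-2.18e-04

A = 1152 mm².
σ = N/A = -45.14 MPa; ε = σ/E = -45.14/207000 = -2.180e-04.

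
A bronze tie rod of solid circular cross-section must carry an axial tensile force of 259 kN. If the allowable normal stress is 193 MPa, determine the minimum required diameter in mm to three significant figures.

Required area A ≥ P/σ_allow = 259000/193 = 1342 mm².
For a solid circular section, d ≥ √(4A/π) = 41.34 mm.

41.3 mm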